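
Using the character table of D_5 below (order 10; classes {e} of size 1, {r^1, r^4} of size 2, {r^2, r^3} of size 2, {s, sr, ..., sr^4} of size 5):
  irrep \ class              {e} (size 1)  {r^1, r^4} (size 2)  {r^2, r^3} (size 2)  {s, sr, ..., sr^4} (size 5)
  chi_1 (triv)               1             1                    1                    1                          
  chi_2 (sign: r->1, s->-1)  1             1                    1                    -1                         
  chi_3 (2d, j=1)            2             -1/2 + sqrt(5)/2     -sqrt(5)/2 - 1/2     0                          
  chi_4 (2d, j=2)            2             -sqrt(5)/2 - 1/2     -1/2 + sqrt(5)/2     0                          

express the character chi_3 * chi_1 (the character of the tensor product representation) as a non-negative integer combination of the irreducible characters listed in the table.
chi_3 tensor chi_1 = chi_3 (all other irreducibles have multiplicity 0).

Explanation: The character of a tensor product is the pointwise product (chi_3 * chi_1)(C) = chi_3(C) * chi_1(C):
  {e}: (2)*(1), {r^1, r^4}: (-1/2 + sqrt(5)/2)*(1), {r^2, r^3}: (-sqrt(5)/2 - 1/2)*(1), {s, sr, ..., sr^4}: (0)*(1)
so (chi_3 * chi_1) takes values
  {e} -> 2, {r^1, r^4} -> -1/2 + sqrt(5)/2, {r^2, r^3} -> -sqrt(5)/2 - 1/2, {s, sr, ..., sr^4} -> 0.
Now take the inner product of this character with each irreducible chi from the table, <chi_3*chi_1, chi> = (1/10) sum_C |C| (chi_3*chi_1)(C) conj(chi(C)):
  <chi_3*chi_1, chi_1> = (1/10)[1*(2)*conj(1) + 2*(-1/2 + sqrt(5)/2)*conj(1) + 2*(-sqrt(5)/2 - 1/2)*conj(1) + 5*(0)*conj(1)]
      = (1/10)[(2) + (-1 + sqrt(5)) + (-sqrt(5) - 1) + (0)] = 0/10 = 0
  <chi_3*chi_1, chi_2> = (1/10)[1*(2)*conj(1) + 2*(-1/2 + sqrt(5)/2)*conj(1) + 2*(-sqrt(5)/2 - 1/2)*conj(1) + 5*(0)*conj(-1)]
      = (1/10)[(2) + (-1 + sqrt(5)) + (-sqrt(5) - 1) + (0)] = 0/10 = 0
  <chi_3*chi_1, chi_3> = (1/10)[1*(2)*conj(2) + 2*(-1/2 + sqrt(5)/2)*conj(-1/2 + sqrt(5)/2) + 2*(-sqrt(5)/2 - 1/2)*conj(-sqrt(5)/2 - 1/2) + 5*(0)*conj(0)]
      = (1/10)[(4) + (3 - sqrt(5)) + (sqrt(5) + 3) + (0)] = 10/10 = 1
  <chi_3*chi_1, chi_4> = (1/10)[1*(2)*conj(2) + 2*(-1/2 + sqrt(5)/2)*conj(-sqrt(5)/2 - 1/2) + 2*(-sqrt(5)/2 - 1/2)*conj(-1/2 + sqrt(5)/2) + 5*(0)*conj(0)]
      = (1/10)[(4) + (-2) + (-2) + (0)] = 0/10 = 0
Hence the multiplicities are chi_3: 1. Dimension check: dim(chi_3)*dim(chi_1) = 2*1 = 2 and sum (mult * dim) = 1*2 = 2.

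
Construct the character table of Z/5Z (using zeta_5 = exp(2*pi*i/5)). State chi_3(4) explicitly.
Character table of Z/5Z (irreps indexed chi_0,...,chi_4 with chi_k(m) = zeta_5^(k*m), zeta_5 = exp(2*pi*i/5)):
  irrep \ class  {0} (size 1)  {1} (size 1)    {2} (size 1)    {3} (size 1)    {4} (size 1)  
  chi_0          1             1               1               1               1             
  chi_1          1             exp(2*I*pi/5)   exp(4*I*pi/5)   exp(-4*I*pi/5)  exp(-2*I*pi/5)
  chi_2          1             exp(4*I*pi/5)   exp(-2*I*pi/5)  exp(2*I*pi/5)   exp(-4*I*pi/5)
  chi_3          1             exp(-4*I*pi/5)  exp(2*I*pi/5)   exp(-2*I*pi/5)  exp(4*I*pi/5) 
  chi_4          1             exp(-2*I*pi/5)  exp(-4*I*pi/5)  exp(4*I*pi/5)   exp(2*I*pi/5) 

Spot check: chi_3(4) = zeta_5^(3*4) = zeta_5^12 = exp(4*I*pi/5).

Explanation: Z/5Z is abelian, so all 5 irreducible complex representations are 1-dimensional. They are given by chi_k(m) = zeta_5^(k*m) for k = 0,...,4. Row orthogonality: sum_m chi_k(m) conj(chi_l(m)) = 5 * [k = l].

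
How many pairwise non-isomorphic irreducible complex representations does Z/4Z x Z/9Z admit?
36

Why: The number of irreducible complex representations of a finite group equals its number of conjugacy classes. Z/4Z x Z/9Z is abelian of order 36, so every element is its own conjugacy class: 36 classes, so Z/4Z x Z/9Z (order 36) has exactly 36 irreducible complex representations.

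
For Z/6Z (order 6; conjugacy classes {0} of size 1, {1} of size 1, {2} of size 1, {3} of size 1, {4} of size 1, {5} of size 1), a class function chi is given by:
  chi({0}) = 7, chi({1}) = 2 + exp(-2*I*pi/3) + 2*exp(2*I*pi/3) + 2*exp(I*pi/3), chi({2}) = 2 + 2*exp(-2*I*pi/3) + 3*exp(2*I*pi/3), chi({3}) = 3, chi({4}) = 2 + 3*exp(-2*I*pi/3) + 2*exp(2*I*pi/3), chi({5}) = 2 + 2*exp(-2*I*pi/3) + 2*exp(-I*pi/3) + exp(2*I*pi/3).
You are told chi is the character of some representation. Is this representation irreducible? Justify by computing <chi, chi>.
Not irreducible (reducible): <chi, chi> = 13 > 1.

Working: <chi, chi> = (1/|G|) sum_C |C| * |chi(C)|^2 = (1/6)[1*|7|^2 + 1*|2 + exp(-2*I*pi/3) + 2*exp(2*I*pi/3) + 2*exp(I*pi/3)|^2 + 1*|2 + 2*exp(-2*I*pi/3) + 3*exp(2*I*pi/3)|^2 + 1*|3|^2 + 1*|2 + 3*exp(-2*I*pi/3) + 2*exp(2*I*pi/3)|^2 + 1*|2 + 2*exp(-2*I*pi/3) + 2*exp(-I*pi/3) + exp(2*I*pi/3)|^2]
  = (1/6)[(49) + (9) + (1) + (9) + (1) + (9)] = 78/6 = 13.
(Exp terms are combined using exp(i*s)*conj(exp(i*t)) = exp(i*(s-t)), and sums of them are collapsed using the identity that for every m > 1 the m distinct m-th roots of unity sum to 0, e.g. 1 + exp(2*I*pi/3) + exp(-2*I*pi/3) = 0.)
A character is irreducible iff <chi, chi> = 1, so this representation is reducible.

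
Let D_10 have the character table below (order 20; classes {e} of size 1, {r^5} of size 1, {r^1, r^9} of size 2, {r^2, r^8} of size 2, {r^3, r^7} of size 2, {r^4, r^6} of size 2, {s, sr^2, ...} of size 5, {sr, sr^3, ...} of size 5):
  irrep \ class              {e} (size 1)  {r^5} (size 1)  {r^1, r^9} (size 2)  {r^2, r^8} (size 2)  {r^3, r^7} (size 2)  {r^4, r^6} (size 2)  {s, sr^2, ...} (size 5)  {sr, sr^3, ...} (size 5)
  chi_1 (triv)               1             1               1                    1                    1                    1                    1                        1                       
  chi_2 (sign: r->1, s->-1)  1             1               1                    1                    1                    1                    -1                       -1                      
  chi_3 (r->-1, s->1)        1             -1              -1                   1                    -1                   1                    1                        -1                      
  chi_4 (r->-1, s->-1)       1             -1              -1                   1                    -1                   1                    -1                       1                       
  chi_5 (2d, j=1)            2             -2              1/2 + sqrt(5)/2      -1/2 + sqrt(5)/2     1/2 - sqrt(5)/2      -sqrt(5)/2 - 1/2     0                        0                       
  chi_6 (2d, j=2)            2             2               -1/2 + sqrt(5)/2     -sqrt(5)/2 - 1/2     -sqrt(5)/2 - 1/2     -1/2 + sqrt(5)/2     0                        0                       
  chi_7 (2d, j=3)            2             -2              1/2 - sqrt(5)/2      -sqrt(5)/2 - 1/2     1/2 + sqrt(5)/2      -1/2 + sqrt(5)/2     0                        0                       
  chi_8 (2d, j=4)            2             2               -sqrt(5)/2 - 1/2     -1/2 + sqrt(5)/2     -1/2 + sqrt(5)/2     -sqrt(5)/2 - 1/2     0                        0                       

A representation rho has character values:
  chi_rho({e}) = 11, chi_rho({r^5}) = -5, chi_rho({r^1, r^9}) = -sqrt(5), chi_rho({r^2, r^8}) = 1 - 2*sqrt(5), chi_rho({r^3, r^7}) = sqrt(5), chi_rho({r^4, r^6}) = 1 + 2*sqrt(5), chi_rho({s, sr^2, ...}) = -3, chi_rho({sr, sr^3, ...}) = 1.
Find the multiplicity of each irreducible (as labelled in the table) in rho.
Multiplicities: chi_1: 0, chi_2: 1, chi_3: 0, chi_4: 2, chi_5: 0, chi_6: 1, chi_7: 3, chi_8: 0.

Argument: Use <chi_rho, chi> = (1/|G|) sum_C |C| * chi_rho(C) * conj(chi(C)) with |G| = 20 for each irreducible chi in the table:
  <chi_rho, chi_1> = (1/20)[1*(11)*conj(1) + 1*(-5)*conj(1) + 2*(-sqrt(5))*conj(1) + 2*(1 - 2*sqrt(5))*conj(1) + 2*(sqrt(5))*conj(1) + 2*(1 + 2*sqrt(5))*conj(1) + 5*(-3)*conj(1) + 5*(1)*conj(1)]
      = (1/20)[(11) + (-5) + (-2*sqrt(5)) + (2 - 4*sqrt(5)) + (2*sqrt(5)) + (2 + 4*sqrt(5)) + (-15) + (5)] = 0/20 = 0
  <chi_rho, chi_2> = (1/20)[1*(11)*conj(1) + 1*(-5)*conj(1) + 2*(-sqrt(5))*conj(1) + 2*(1 - 2*sqrt(5))*conj(1) + 2*(sqrt(5))*conj(1) + 2*(1 + 2*sqrt(5))*conj(1) + 5*(-3)*conj(-1) + 5*(1)*conj(-1)]
      = (1/20)[(11) + (-5) + (-2*sqrt(5)) + (2 - 4*sqrt(5)) + (2*sqrt(5)) + (2 + 4*sqrt(5)) + (15) + (-5)] = 20/20 = 1
  <chi_rho, chi_3> = (1/20)[1*(11)*conj(1) + 1*(-5)*conj(-1) + 2*(-sqrt(5))*conj(-1) + 2*(1 - 2*sqrt(5))*conj(1) + 2*(sqrt(5))*conj(-1) + 2*(1 + 2*sqrt(5))*conj(1) + 5*(-3)*conj(1) + 5*(1)*conj(-1)]
      = (1/20)[(11) + (5) + (2*sqrt(5)) + (2 - 4*sqrt(5)) + (-2*sqrt(5)) + (2 + 4*sqrt(5)) + (-15) + (-5)] = 0/20 = 0
  <chi_rho, chi_4> = (1/20)[1*(11)*conj(1) + 1*(-5)*conj(-1) + 2*(-sqrt(5))*conj(-1) + 2*(1 - 2*sqrt(5))*conj(1) + 2*(sqrt(5))*conj(-1) + 2*(1 + 2*sqrt(5))*conj(1) + 5*(-3)*conj(-1) + 5*(1)*conj(1)]
      = (1/20)[(11) + (5) + (2*sqrt(5)) + (2 - 4*sqrt(5)) + (-2*sqrt(5)) + (2 + 4*sqrt(5)) + (15) + (5)] = 40/20 = 2
  <chi_rho, chi_5> = (1/20)[1*(11)*conj(2) + 1*(-5)*conj(-2) + 2*(-sqrt(5))*conj(1/2 + sqrt(5)/2) + 2*(1 - 2*sqrt(5))*conj(-1/2 + sqrt(5)/2) + 2*(sqrt(5))*conj(1/2 - sqrt(5)/2) + 2*(1 + 2*sqrt(5))*conj(-sqrt(5)/2 - 1/2) + 5*(-3)*conj(0) + 5*(1)*conj(0)]
      = (1/20)[(22) + (10) + (-5 - sqrt(5)) + (-11 + 3*sqrt(5)) + (-5 + sqrt(5)) + (-11 - 3*sqrt(5)) + (0) + (0)] = 0/20 = 0
  <chi_rho, chi_6> = (1/20)[1*(11)*conj(2) + 1*(-5)*conj(2) + 2*(-sqrt(5))*conj(-1/2 + sqrt(5)/2) + 2*(1 - 2*sqrt(5))*conj(-sqrt(5)/2 - 1/2) + 2*(sqrt(5))*conj(-sqrt(5)/2 - 1/2) + 2*(1 + 2*sqrt(5))*conj(-1/2 + sqrt(5)/2) + 5*(-3)*conj(0) + 5*(1)*conj(0)]
      = (1/20)[(22) + (-10) + (-5 + sqrt(5)) + (sqrt(5) + 9) + (-5 - sqrt(5)) + (9 - sqrt(5)) + (0) + (0)] = 20/20 = 1
  <chi_rho, chi_7> = (1/20)[1*(11)*conj(2) + 1*(-5)*conj(-2) + 2*(-sqrt(5))*conj(1/2 - sqrt(5)/2) + 2*(1 - 2*sqrt(5))*conj(-sqrt(5)/2 - 1/2) + 2*(sqrt(5))*conj(1/2 + sqrt(5)/2) + 2*(1 + 2*sqrt(5))*conj(-1/2 + sqrt(5)/2) + 5*(-3)*conj(0) + 5*(1)*conj(0)]
      = (1/20)[(22) + (10) + (5 - sqrt(5)) + (sqrt(5) + 9) + (sqrt(5) + 5) + (9 - sqrt(5)) + (0) + (0)] = 60/20 = 3
  <chi_rho, chi_8> = (1/20)[1*(11)*conj(2) + 1*(-5)*conj(2) + 2*(-sqrt(5))*conj(-sqrt(5)/2 - 1/2) + 2*(1 - 2*sqrt(5))*conj(-1/2 + sqrt(5)/2) + 2*(sqrt(5))*conj(-1/2 + sqrt(5)/2) + 2*(1 + 2*sqrt(5))*conj(-sqrt(5)/2 - 1/2) + 5*(-3)*conj(0) + 5*(1)*conj(0)]
      = (1/20)[(22) + (-10) + (sqrt(5) + 5) + (-11 + 3*sqrt(5)) + (5 - sqrt(5)) + (-11 - 3*sqrt(5)) + (0) + (0)] = 0/20 = 0
Dimension check: dim(rho) = sum (mult * dim) = 0*1 + 1*1 + 0*1 + 2*1 + 0*2 + 1*2 + 3*2 + 0*2 = 11 = chi_rho(e) = 11.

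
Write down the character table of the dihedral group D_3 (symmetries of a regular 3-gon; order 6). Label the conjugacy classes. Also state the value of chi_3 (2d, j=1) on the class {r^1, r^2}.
Conjugacy classes: {e} of size 1, {r^1, r^2} of size 2, {s, sr, ..., sr^2} of size 3.
Character table:
  irrep \ class              {e} (size 1)  {r^1, r^2} (size 2)  {s, sr, ..., sr^2} (size 3)
  chi_1 (triv)               1             1                    1                          
  chi_2 (sign: r->1, s->-1)  1             1                    -1                         
  chi_3 (2d, j=1)            2             -1                   0                          

Spot check: chi_3 (2d, j=1) on {r^1, r^2} = -1.

Derivation: D_3 has order 2*3 = 6 with 3 conjugacy classes, hence 3 irreducibles. Sum of squared dims 1 + 1 + 4 = 6 = |G|. Linear characters come from the abelianisation; the 2-dimensional irreps have character r^k -> 2*cos(2*pi*j*k/3), reflections -> 0.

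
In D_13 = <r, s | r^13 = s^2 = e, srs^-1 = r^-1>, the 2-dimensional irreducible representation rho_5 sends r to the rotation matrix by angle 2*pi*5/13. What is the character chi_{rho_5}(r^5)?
chi_{rho_5}(r^5) = 2*cos(2*pi*5*5/13) = 2*cos(2*pi/13)

Explanation: rho_5(r^5) is rotation by angle 2*pi*5*5/13, whose trace is 2*cos(2*pi*5*5/13) = 2*cos(2*pi/13).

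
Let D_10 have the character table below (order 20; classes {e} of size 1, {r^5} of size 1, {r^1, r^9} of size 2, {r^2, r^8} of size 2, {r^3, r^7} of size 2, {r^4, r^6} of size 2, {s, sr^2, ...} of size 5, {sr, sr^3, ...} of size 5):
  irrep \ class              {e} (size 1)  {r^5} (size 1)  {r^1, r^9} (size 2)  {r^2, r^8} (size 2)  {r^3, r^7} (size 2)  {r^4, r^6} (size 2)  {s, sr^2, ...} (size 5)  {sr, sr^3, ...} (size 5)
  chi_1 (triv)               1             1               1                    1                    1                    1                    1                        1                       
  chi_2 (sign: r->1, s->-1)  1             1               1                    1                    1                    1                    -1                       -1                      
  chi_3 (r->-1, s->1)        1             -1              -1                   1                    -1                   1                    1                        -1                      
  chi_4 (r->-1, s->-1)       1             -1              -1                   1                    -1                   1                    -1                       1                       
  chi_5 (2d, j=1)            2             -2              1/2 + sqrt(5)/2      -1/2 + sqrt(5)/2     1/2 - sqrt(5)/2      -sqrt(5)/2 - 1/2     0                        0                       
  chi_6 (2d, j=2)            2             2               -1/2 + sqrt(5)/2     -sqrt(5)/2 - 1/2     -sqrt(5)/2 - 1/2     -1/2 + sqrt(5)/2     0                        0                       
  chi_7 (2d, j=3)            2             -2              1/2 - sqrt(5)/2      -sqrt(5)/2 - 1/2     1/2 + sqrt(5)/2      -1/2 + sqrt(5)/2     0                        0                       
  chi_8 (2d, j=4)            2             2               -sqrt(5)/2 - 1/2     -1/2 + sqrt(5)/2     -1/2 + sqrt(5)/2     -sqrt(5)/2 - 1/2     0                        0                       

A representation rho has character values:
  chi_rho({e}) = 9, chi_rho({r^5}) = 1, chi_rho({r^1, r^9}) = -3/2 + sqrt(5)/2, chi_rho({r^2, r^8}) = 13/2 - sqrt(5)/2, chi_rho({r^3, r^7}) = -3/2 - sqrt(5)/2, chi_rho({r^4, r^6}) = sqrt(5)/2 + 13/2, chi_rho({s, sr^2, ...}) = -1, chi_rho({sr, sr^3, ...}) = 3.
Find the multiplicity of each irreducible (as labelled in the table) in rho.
Multiplicities: chi_1: 2, chi_2: 1, chi_3: 1, chi_4: 3, chi_5: 0, chi_6: 1, chi_7: 0, chi_8: 0.

Justification: Use <chi_rho, chi> = (1/|G|) sum_C |C| * chi_rho(C) * conj(chi(C)) with |G| = 20 for each irreducible chi in the table:
  <chi_rho, chi_1> = (1/20)[1*(9)*conj(1) + 1*(1)*conj(1) + 2*(-3/2 + sqrt(5)/2)*conj(1) + 2*(13/2 - sqrt(5)/2)*conj(1) + 2*(-3/2 - sqrt(5)/2)*conj(1) + 2*(sqrt(5)/2 + 13/2)*conj(1) + 5*(-1)*conj(1) + 5*(3)*conj(1)]
      = (1/20)[(9) + (1) + (-3 + sqrt(5)) + (13 - sqrt(5)) + (-3 - sqrt(5)) + (sqrt(5) + 13) + (-5) + (15)] = 40/20 = 2
  <chi_rho, chi_2> = (1/20)[1*(9)*conj(1) + 1*(1)*conj(1) + 2*(-3/2 + sqrt(5)/2)*conj(1) + 2*(13/2 - sqrt(5)/2)*conj(1) + 2*(-3/2 - sqrt(5)/2)*conj(1) + 2*(sqrt(5)/2 + 13/2)*conj(1) + 5*(-1)*conj(-1) + 5*(3)*conj(-1)]
      = (1/20)[(9) + (1) + (-3 + sqrt(5)) + (13 - sqrt(5)) + (-3 - sqrt(5)) + (sqrt(5) + 13) + (5) + (-15)] = 20/20 = 1
  <chi_rho, chi_3> = (1/20)[1*(9)*conj(1) + 1*(1)*conj(-1) + 2*(-3/2 + sqrt(5)/2)*conj(-1) + 2*(13/2 - sqrt(5)/2)*conj(1) + 2*(-3/2 - sqrt(5)/2)*conj(-1) + 2*(sqrt(5)/2 + 13/2)*conj(1) + 5*(-1)*conj(1) + 5*(3)*conj(-1)]
      = (1/20)[(9) + (-1) + (3 - sqrt(5)) + (13 - sqrt(5)) + (sqrt(5) + 3) + (sqrt(5) + 13) + (-5) + (-15)] = 20/20 = 1
  <chi_rho, chi_4> = (1/20)[1*(9)*conj(1) + 1*(1)*conj(-1) + 2*(-3/2 + sqrt(5)/2)*conj(-1) + 2*(13/2 - sqrt(5)/2)*conj(1) + 2*(-3/2 - sqrt(5)/2)*conj(-1) + 2*(sqrt(5)/2 + 13/2)*conj(1) + 5*(-1)*conj(-1) + 5*(3)*conj(1)]
      = (1/20)[(9) + (-1) + (3 - sqrt(5)) + (13 - sqrt(5)) + (sqrt(5) + 3) + (sqrt(5) + 13) + (5) + (15)] = 60/20 = 3
  <chi_rho, chi_5> = (1/20)[1*(9)*conj(2) + 1*(1)*conj(-2) + 2*(-3/2 + sqrt(5)/2)*conj(1/2 + sqrt(5)/2) + 2*(13/2 - sqrt(5)/2)*conj(-1/2 + sqrt(5)/2) + 2*(-3/2 - sqrt(5)/2)*conj(1/2 - sqrt(5)/2) + 2*(sqrt(5)/2 + 13/2)*conj(-sqrt(5)/2 - 1/2) + 5*(-1)*conj(0) + 5*(3)*conj(0)]
      = (1/20)[(18) + (-2) + (1 - sqrt(5)) + (-9 + 7*sqrt(5)) + (1 + sqrt(5)) + (-7*sqrt(5) - 9) + (0) + (0)] = 0/20 = 0
  <chi_rho, chi_6> = (1/20)[1*(9)*conj(2) + 1*(1)*conj(2) + 2*(-3/2 + sqrt(5)/2)*conj(-1/2 + sqrt(5)/2) + 2*(13/2 - sqrt(5)/2)*conj(-sqrt(5)/2 - 1/2) + 2*(-3/2 - sqrt(5)/2)*conj(-sqrt(5)/2 - 1/2) + 2*(sqrt(5)/2 + 13/2)*conj(-1/2 + sqrt(5)/2) + 5*(-1)*conj(0) + 5*(3)*conj(0)]
      = (1/20)[(18) + (2) + (4 - 2*sqrt(5)) + (-6*sqrt(5) - 4) + (4 + 2*sqrt(5)) + (-4 + 6*sqrt(5)) + (0) + (0)] = 20/20 = 1
  <chi_rho, chi_7> = (1/20)[1*(9)*conj(2) + 1*(1)*conj(-2) + 2*(-3/2 + sqrt(5)/2)*conj(1/2 - sqrt(5)/2) + 2*(13/2 - sqrt(5)/2)*conj(-sqrt(5)/2 - 1/2) + 2*(-3/2 - sqrt(5)/2)*conj(1/2 + sqrt(5)/2) + 2*(sqrt(5)/2 + 13/2)*conj(-1/2 + sqrt(5)/2) + 5*(-1)*conj(0) + 5*(3)*conj(0)]
      = (1/20)[(18) + (-2) + (-4 + 2*sqrt(5)) + (-6*sqrt(5) - 4) + (-2*sqrt(5) - 4) + (-4 + 6*sqrt(5)) + (0) + (0)] = 0/20 = 0
  <chi_rho, chi_8> = (1/20)[1*(9)*conj(2) + 1*(1)*conj(2) + 2*(-3/2 + sqrt(5)/2)*conj(-sqrt(5)/2 - 1/2) + 2*(13/2 - sqrt(5)/2)*conj(-1/2 + sqrt(5)/2) + 2*(-3/2 - sqrt(5)/2)*conj(-1/2 + sqrt(5)/2) + 2*(sqrt(5)/2 + 13/2)*conj(-sqrt(5)/2 - 1/2) + 5*(-1)*conj(0) + 5*(3)*conj(0)]
      = (1/20)[(18) + (2) + (-1 + sqrt(5)) + (-9 + 7*sqrt(5)) + (-sqrt(5) - 1) + (-7*sqrt(5) - 9) + (0) + (0)] = 0/20 = 0
Dimension check: dim(rho) = sum (mult * dim) = 2*1 + 1*1 + 1*1 + 3*1 + 0*2 + 1*2 + 0*2 + 0*2 = 9 = chi_rho(e) = 9.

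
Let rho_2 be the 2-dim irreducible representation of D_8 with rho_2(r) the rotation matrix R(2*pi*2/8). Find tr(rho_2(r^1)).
chi_{rho_2}(r^1) = 2*cos(2*pi*2*1/8) = 0

Justification: rho_2(r^1) is rotation by angle 2*pi*2*1/8, whose trace is 2*cos(2*pi*2*1/8) = 0.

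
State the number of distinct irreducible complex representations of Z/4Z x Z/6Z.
24

Justification: The number of irreducible complex representations of a finite group equals its number of conjugacy classes. Z/4Z x Z/6Z is abelian of order 24, so every element is its own conjugacy class: 24 classes, so Z/4Z x Z/6Z (order 24) has exactly 24 irreducible complex representations.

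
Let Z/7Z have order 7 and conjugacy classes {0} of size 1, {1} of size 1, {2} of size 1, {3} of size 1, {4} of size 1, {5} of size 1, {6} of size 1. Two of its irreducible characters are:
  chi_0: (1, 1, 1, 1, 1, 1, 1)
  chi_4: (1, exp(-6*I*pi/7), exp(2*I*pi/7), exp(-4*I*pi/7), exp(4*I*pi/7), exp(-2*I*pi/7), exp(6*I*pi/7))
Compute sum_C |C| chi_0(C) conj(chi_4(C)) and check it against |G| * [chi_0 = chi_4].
Sum = 0; so <chi_0, chi_4> = 0 (distinct irreducibles are orthogonal).

Why: Compute term by term over conjugacy classes (|C| * chi_0(C) * conj(chi_4(C))):
  1*(1)*conj(1) + 1*(1)*conj(exp(-6*I*pi/7)) + 1*(1)*conj(exp(2*I*pi/7)) + 1*(1)*conj(exp(-4*I*pi/7)) + 1*(1)*conj(exp(4*I*pi/7)) + 1*(1)*conj(exp(-2*I*pi/7)) + 1*(1)*conj(exp(6*I*pi/7))
  = (1) + (exp(6*I*pi/7)) + (exp(-2*I*pi/7)) + (exp(4*I*pi/7)) + (exp(-4*I*pi/7)) + (exp(2*I*pi/7)) + (exp(-6*I*pi/7))
  = 0.
(Exp terms are combined using exp(i*s)*conj(exp(i*t)) = exp(i*(s-t)), and sums of them are collapsed using the identity that for every m > 1 the m distinct m-th roots of unity sum to 0, e.g. 1 + exp(2*I*pi/3) + exp(-2*I*pi/3) = 0.)
Dividing by |G| = 7 gives 0/7 = 0, matching the row-orthogonality relation <chi_0, chi_4> = [chi_0 = chi_4].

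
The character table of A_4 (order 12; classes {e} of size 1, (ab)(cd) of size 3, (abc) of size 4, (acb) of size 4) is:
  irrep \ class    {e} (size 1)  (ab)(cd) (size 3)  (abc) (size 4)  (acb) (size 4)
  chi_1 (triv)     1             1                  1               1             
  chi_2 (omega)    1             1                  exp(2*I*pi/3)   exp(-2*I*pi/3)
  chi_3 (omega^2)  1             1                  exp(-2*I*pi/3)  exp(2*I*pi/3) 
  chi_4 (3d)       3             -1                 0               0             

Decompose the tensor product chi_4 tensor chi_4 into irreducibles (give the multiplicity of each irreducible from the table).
chi_4 tensor chi_4 = chi_1 + chi_2 + chi_3 + 2*chi_4 (all other irreducibles have multiplicity 0).

Solution. The character of a tensor product is the pointwise product (chi_4 * chi_4)(C) = chi_4(C) * chi_4(C):
  {e}: (3)*(3), (ab)(cd): (-1)*(-1), (abc): (0)*(0), (acb): (0)*(0)
so (chi_4 * chi_4) takes values
  {e} -> 9, (ab)(cd) -> 1, (abc) -> 0, (acb) -> 0.
Now take the inner product of this character with each irreducible chi from the table, <chi_4*chi_4, chi> = (1/12) sum_C |C| (chi_4*chi_4)(C) conj(chi(C)):
  <chi_4*chi_4, chi_1> = (1/12)[1*(9)*conj(1) + 3*(1)*conj(1) + 4*(0)*conj(1) + 4*(0)*conj(1)]
      = (1/12)[(9) + (3) + (0) + (0)] = 12/12 = 1
  <chi_4*chi_4, chi_2> = (1/12)[1*(9)*conj(1) + 3*(1)*conj(1) + 4*(0)*conj(exp(2*I*pi/3)) + 4*(0)*conj(exp(-2*I*pi/3))]
      = (1/12)[(9) + (3) + (0) + (0)] = 12/12 = 1
  <chi_4*chi_4, chi_3> = (1/12)[1*(9)*conj(1) + 3*(1)*conj(1) + 4*(0)*conj(exp(-2*I*pi/3)) + 4*(0)*conj(exp(2*I*pi/3))]
      = (1/12)[(9) + (3) + (0) + (0)] = 12/12 = 1
  <chi_4*chi_4, chi_4> = (1/12)[1*(9)*conj(3) + 3*(1)*conj(-1) + 4*(0)*conj(0) + 4*(0)*conj(0)]
      = (1/12)[(27) + (-3) + (0) + (0)] = 24/12 = 2
(Exp terms are combined using exp(i*s)*conj(exp(i*t)) = exp(i*(s-t)), and sums of them are collapsed using the identity that for every m > 1 the m distinct m-th roots of unity sum to 0, e.g. 1 + exp(2*I*pi/3) + exp(-2*I*pi/3) = 0.)
Hence the multiplicities are chi_1: 1, chi_2: 1, chi_3: 1, chi_4: 2. Dimension check: dim(chi_4)*dim(chi_4) = 3*3 = 9 and sum (mult * dim) = 1*1 + 1*1 + 1*1 + 2*3 = 9.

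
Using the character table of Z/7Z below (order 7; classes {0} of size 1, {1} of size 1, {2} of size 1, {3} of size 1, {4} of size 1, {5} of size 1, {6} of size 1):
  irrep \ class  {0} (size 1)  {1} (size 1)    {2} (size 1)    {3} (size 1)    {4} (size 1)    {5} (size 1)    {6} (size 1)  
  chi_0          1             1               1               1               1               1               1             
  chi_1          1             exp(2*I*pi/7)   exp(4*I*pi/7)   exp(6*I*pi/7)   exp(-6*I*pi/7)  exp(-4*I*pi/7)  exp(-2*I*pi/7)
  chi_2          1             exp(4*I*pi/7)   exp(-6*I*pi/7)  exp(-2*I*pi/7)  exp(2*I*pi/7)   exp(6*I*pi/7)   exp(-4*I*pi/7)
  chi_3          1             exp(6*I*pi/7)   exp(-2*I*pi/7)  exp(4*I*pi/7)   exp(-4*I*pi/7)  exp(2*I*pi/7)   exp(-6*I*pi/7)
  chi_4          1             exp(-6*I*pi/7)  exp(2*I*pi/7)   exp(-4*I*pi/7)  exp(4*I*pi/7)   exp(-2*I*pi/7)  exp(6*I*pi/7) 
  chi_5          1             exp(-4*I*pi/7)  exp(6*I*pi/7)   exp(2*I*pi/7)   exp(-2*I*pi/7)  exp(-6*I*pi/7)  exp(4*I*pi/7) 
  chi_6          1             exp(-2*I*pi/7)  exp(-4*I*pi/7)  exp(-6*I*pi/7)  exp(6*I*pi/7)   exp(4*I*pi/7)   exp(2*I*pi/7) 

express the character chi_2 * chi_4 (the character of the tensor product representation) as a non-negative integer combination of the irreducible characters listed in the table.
chi_2 tensor chi_4 = chi_6 (all other irreducibles have multiplicity 0).

Why: The character of a tensor product is the pointwise product (chi_2 * chi_4)(C) = chi_2(C) * chi_4(C):
  {0}: (1)*(1), {1}: (exp(4*I*pi/7))*(exp(-6*I*pi/7)), {2}: (exp(-6*I*pi/7))*(exp(2*I*pi/7)), {3}: (exp(-2*I*pi/7))*(exp(-4*I*pi/7)), {4}: (exp(2*I*pi/7))*(exp(4*I*pi/7)), {5}: (exp(6*I*pi/7))*(exp(-2*I*pi/7)), {6}: (exp(-4*I*pi/7))*(exp(6*I*pi/7))
so (chi_2 * chi_4) takes values
  {0} -> 1, {1} -> exp(-2*I*pi/7), {2} -> exp(-4*I*pi/7), {3} -> exp(-6*I*pi/7), {4} -> exp(6*I*pi/7), {5} -> exp(4*I*pi/7), {6} -> exp(2*I*pi/7).
Now take the inner product of this character with each irreducible chi from the table, <chi_2*chi_4, chi> = (1/7) sum_C |C| (chi_2*chi_4)(C) conj(chi(C)):
  <chi_2*chi_4, chi_0> = (1/7)[1*(1)*conj(1) + 1*(exp(-2*I*pi/7))*conj(1) + 1*(exp(-4*I*pi/7))*conj(1) + 1*(exp(-6*I*pi/7))*conj(1) + 1*(exp(6*I*pi/7))*conj(1) + 1*(exp(4*I*pi/7))*conj(1) + 1*(exp(2*I*pi/7))*conj(1)]
      = (1/7)[(1) + (exp(-2*I*pi/7)) + (exp(-4*I*pi/7)) + (exp(-6*I*pi/7)) + (exp(6*I*pi/7)) + (exp(4*I*pi/7)) + (exp(2*I*pi/7))] = 0/7 = 0
  <chi_2*chi_4, chi_1> = (1/7)[1*(1)*conj(1) + 1*(exp(-2*I*pi/7))*conj(exp(2*I*pi/7)) + 1*(exp(-4*I*pi/7))*conj(exp(4*I*pi/7)) + 1*(exp(-6*I*pi/7))*conj(exp(6*I*pi/7)) + 1*(exp(6*I*pi/7))*conj(exp(-6*I*pi/7)) + 1*(exp(4*I*pi/7))*conj(exp(-4*I*pi/7)) + 1*(exp(2*I*pi/7))*conj(exp(-2*I*pi/7))]
      = (1/7)[(1) + (exp(-4*I*pi/7)) + (exp(6*I*pi/7)) + (exp(2*I*pi/7)) + (exp(-2*I*pi/7)) + (exp(-6*I*pi/7)) + (exp(4*I*pi/7))] = 0/7 = 0
  <chi_2*chi_4, chi_2> = (1/7)[1*(1)*conj(1) + 1*(exp(-2*I*pi/7))*conj(exp(4*I*pi/7)) + 1*(exp(-4*I*pi/7))*conj(exp(-6*I*pi/7)) + 1*(exp(-6*I*pi/7))*conj(exp(-2*I*pi/7)) + 1*(exp(6*I*pi/7))*conj(exp(2*I*pi/7)) + 1*(exp(4*I*pi/7))*conj(exp(6*I*pi/7)) + 1*(exp(2*I*pi/7))*conj(exp(-4*I*pi/7))]
      = (1/7)[(1) + (exp(-6*I*pi/7)) + (exp(2*I*pi/7)) + (exp(-4*I*pi/7)) + (exp(4*I*pi/7)) + (exp(-2*I*pi/7)) + (exp(6*I*pi/7))] = 0/7 = 0
  <chi_2*chi_4, chi_3> = (1/7)[1*(1)*conj(1) + 1*(exp(-2*I*pi/7))*conj(exp(6*I*pi/7)) + 1*(exp(-4*I*pi/7))*conj(exp(-2*I*pi/7)) + 1*(exp(-6*I*pi/7))*conj(exp(4*I*pi/7)) + 1*(exp(6*I*pi/7))*conj(exp(-4*I*pi/7)) + 1*(exp(4*I*pi/7))*conj(exp(2*I*pi/7)) + 1*(exp(2*I*pi/7))*conj(exp(-6*I*pi/7))]
      = (1/7)[(1) + (exp(6*I*pi/7)) + (exp(-2*I*pi/7)) + (exp(4*I*pi/7)) + (exp(-4*I*pi/7)) + (exp(2*I*pi/7)) + (exp(-6*I*pi/7))] = 0/7 = 0
  <chi_2*chi_4, chi_4> = (1/7)[1*(1)*conj(1) + 1*(exp(-2*I*pi/7))*conj(exp(-6*I*pi/7)) + 1*(exp(-4*I*pi/7))*conj(exp(2*I*pi/7)) + 1*(exp(-6*I*pi/7))*conj(exp(-4*I*pi/7)) + 1*(exp(6*I*pi/7))*conj(exp(4*I*pi/7)) + 1*(exp(4*I*pi/7))*conj(exp(-2*I*pi/7)) + 1*(exp(2*I*pi/7))*conj(exp(6*I*pi/7))]
      = (1/7)[(1) + (exp(4*I*pi/7)) + (exp(-6*I*pi/7)) + (exp(-2*I*pi/7)) + (exp(2*I*pi/7)) + (exp(6*I*pi/7)) + (exp(-4*I*pi/7))] = 0/7 = 0
  <chi_2*chi_4, chi_5> = (1/7)[1*(1)*conj(1) + 1*(exp(-2*I*pi/7))*conj(exp(-4*I*pi/7)) + 1*(exp(-4*I*pi/7))*conj(exp(6*I*pi/7)) + 1*(exp(-6*I*pi/7))*conj(exp(2*I*pi/7)) + 1*(exp(6*I*pi/7))*conj(exp(-2*I*pi/7)) + 1*(exp(4*I*pi/7))*conj(exp(-6*I*pi/7)) + 1*(exp(2*I*pi/7))*conj(exp(4*I*pi/7))]
      = (1/7)[(1) + (exp(2*I*pi/7)) + (exp(4*I*pi/7)) + (exp(6*I*pi/7)) + (exp(-6*I*pi/7)) + (exp(-4*I*pi/7)) + (exp(-2*I*pi/7))] = 0/7 = 0
  <chi_2*chi_4, chi_6> = (1/7)[1*(1)*conj(1) + 1*(exp(-2*I*pi/7))*conj(exp(-2*I*pi/7)) + 1*(exp(-4*I*pi/7))*conj(exp(-4*I*pi/7)) + 1*(exp(-6*I*pi/7))*conj(exp(-6*I*pi/7)) + 1*(exp(6*I*pi/7))*conj(exp(6*I*pi/7)) + 1*(exp(4*I*pi/7))*conj(exp(4*I*pi/7)) + 1*(exp(2*I*pi/7))*conj(exp(2*I*pi/7))]
      = (1/7)[(1) + (1) + (1) + (1) + (1) + (1) + (1)] = 7/7 = 1
(Exp terms are combined using exp(i*s)*conj(exp(i*t)) = exp(i*(s-t)), and sums of them are collapsed using the identity that for every m > 1 the m distinct m-th roots of unity sum to 0, e.g. 1 + exp(2*I*pi/3) + exp(-2*I*pi/3) = 0.)
Hence the multiplicities are chi_6: 1. Dimension check: dim(chi_2)*dim(chi_4) = 1*1 = 1 and sum (mult * dim) = 1*1 = 1.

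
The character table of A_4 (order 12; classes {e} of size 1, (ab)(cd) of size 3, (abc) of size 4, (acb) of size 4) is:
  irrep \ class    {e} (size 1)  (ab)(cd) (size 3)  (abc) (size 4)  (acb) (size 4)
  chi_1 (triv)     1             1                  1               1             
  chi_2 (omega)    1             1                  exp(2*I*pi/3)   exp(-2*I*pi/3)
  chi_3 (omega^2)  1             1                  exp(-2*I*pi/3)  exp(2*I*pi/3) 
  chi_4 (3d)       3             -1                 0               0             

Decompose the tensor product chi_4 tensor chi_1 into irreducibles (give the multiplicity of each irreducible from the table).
chi_4 tensor chi_1 = chi_4 (all other irreducibles have multiplicity 0).

Working: The character of a tensor product is the pointwise product (chi_4 * chi_1)(C) = chi_4(C) * chi_1(C):
  {e}: (3)*(1), (ab)(cd): (-1)*(1), (abc): (0)*(1), (acb): (0)*(1)
so (chi_4 * chi_1) takes values
  {e} -> 3, (ab)(cd) -> -1, (abc) -> 0, (acb) -> 0.
Now take the inner product of this character with each irreducible chi from the table, <chi_4*chi_1, chi> = (1/12) sum_C |C| (chi_4*chi_1)(C) conj(chi(C)):
  <chi_4*chi_1, chi_1> = (1/12)[1*(3)*conj(1) + 3*(-1)*conj(1) + 4*(0)*conj(1) + 4*(0)*conj(1)]
      = (1/12)[(3) + (-3) + (0) + (0)] = 0/12 = 0
  <chi_4*chi_1, chi_2> = (1/12)[1*(3)*conj(1) + 3*(-1)*conj(1) + 4*(0)*conj(exp(2*I*pi/3)) + 4*(0)*conj(exp(-2*I*pi/3))]
      = (1/12)[(3) + (-3) + (0) + (0)] = 0/12 = 0
  <chi_4*chi_1, chi_3> = (1/12)[1*(3)*conj(1) + 3*(-1)*conj(1) + 4*(0)*conj(exp(-2*I*pi/3)) + 4*(0)*conj(exp(2*I*pi/3))]
      = (1/12)[(3) + (-3) + (0) + (0)] = 0/12 = 0
  <chi_4*chi_1, chi_4> = (1/12)[1*(3)*conj(3) + 3*(-1)*conj(-1) + 4*(0)*conj(0) + 4*(0)*conj(0)]
      = (1/12)[(9) + (3) + (0) + (0)] = 12/12 = 1
(Exp terms are combined using exp(i*s)*conj(exp(i*t)) = exp(i*(s-t)), and sums of them are collapsed using the identity that for every m > 1 the m distinct m-th roots of unity sum to 0, e.g. 1 + exp(2*I*pi/3) + exp(-2*I*pi/3) = 0.)
Hence the multiplicities are chi_4: 1. Dimension check: dim(chi_4)*dim(chi_1) = 3*1 = 3 and sum (mult * dim) = 1*3 = 3.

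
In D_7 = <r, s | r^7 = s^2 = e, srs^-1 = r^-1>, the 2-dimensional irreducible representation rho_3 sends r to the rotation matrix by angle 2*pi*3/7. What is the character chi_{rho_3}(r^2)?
chi_{rho_3}(r^2) = 2*cos(2*pi*3*2/7) = 2*cos(2*pi/7)

rho_3(r^2) is rotation by angle 2*pi*3*2/7, whose trace is 2*cos(2*pi*3*2/7) = 2*cos(2*pi/7).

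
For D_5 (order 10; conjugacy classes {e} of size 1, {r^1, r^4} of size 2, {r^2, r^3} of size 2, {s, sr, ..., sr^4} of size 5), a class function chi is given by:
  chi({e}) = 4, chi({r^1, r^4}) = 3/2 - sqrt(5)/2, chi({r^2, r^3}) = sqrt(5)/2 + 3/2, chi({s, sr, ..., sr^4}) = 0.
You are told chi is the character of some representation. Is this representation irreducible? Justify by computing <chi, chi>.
Not irreducible (reducible): <chi, chi> = 3 > 1.

Derivation: <chi, chi> = (1/|G|) sum_C |C| * |chi(C)|^2 = (1/10)[1*|4|^2 + 2*|3/2 - sqrt(5)/2|^2 + 2*|sqrt(5)/2 + 3/2|^2 + 5*|0|^2]
  = (1/10)[(16) + (7 - 3*sqrt(5)) + (3*sqrt(5) + 7) + (0)] = 30/10 = 3.
A character is irreducible iff <chi, chi> = 1, so this representation is reducible.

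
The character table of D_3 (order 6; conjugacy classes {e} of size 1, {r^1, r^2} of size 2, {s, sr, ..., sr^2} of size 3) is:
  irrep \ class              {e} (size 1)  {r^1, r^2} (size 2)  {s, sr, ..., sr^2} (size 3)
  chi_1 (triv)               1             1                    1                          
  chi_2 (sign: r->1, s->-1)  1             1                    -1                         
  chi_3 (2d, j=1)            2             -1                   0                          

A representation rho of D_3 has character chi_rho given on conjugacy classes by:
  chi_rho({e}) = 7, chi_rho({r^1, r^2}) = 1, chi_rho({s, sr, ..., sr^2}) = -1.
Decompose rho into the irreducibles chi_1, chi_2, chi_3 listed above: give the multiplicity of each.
Multiplicities: chi_1: 1, chi_2: 2, chi_3: 2.

Reasoning: Use <chi_rho, chi> = (1/|G|) sum_C |C| * chi_rho(C) * conj(chi(C)) with |G| = 6 for each irreducible chi in the table:
  <chi_rho, chi_1> = (1/6)[1*(7)*conj(1) + 2*(1)*conj(1) + 3*(-1)*conj(1)]
      = (1/6)[(7) + (2) + (-3)] = 6/6 = 1
  <chi_rho, chi_2> = (1/6)[1*(7)*conj(1) + 2*(1)*conj(1) + 3*(-1)*conj(-1)]
      = (1/6)[(7) + (2) + (3)] = 12/6 = 2
  <chi_rho, chi_3> = (1/6)[1*(7)*conj(2) + 2*(1)*conj(-1) + 3*(-1)*conj(0)]
      = (1/6)[(14) + (-2) + (0)] = 12/6 = 2
Dimension check: dim(rho) = sum (mult * dim) = 1*1 + 2*1 + 2*2 = 7 = chi_rho(e) = 7.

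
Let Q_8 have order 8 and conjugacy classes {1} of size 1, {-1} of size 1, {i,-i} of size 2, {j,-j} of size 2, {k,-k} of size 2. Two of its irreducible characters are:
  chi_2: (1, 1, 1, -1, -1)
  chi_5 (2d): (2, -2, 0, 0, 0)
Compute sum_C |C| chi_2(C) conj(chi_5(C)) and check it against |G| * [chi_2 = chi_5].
Sum = 0; so <chi_2, chi_5> = 0 (distinct irreducibles are orthogonal).

Why: Compute term by term over conjugacy classes (|C| * chi_2(C) * conj(chi_5(C))):
  1*(1)*conj(2) + 1*(1)*conj(-2) + 2*(1)*conj(0) + 2*(-1)*conj(0) + 2*(-1)*conj(0)
  = (2) + (-2) + (0) + (0) + (0)
  = 0.
Dividing by |G| = 8 gives 0/8 = 0, matching the row-orthogonality relation <chi_2, chi_5> = [chi_2 = chi_5].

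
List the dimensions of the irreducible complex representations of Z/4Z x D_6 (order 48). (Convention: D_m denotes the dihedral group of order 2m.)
Dimensions: 1, 1, 1, 1, 1, 1, 1, 1, 1, 1, 1, 1, 1, 1, 1, 1, 2, 2, 2, 2, 2, 2, 2, 2

Details: There are 24 irreducibles (= number of conjugacy classes). Their dimensions d_i satisfy sum d_i^2 = |G| = 48: 1 + 1 + 1 + 1 + 1 + 1 + 1 + 1 + 1 + 1 + 1 + 1 + 1 + 1 + 1 + 1 + 4 + 4 + 4 + 4 + 4 + 4 + 4 + 4 = 48. (For the product with Z/4Z: each of the 4 1-dim characters of Z/4Z tensors with each irrep of D_6, giving 4 copies of each D_6-dimension.)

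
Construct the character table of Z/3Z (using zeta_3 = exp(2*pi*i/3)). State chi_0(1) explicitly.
Character table of Z/3Z (irreps indexed chi_0,...,chi_2 with chi_k(m) = zeta_3^(k*m), zeta_3 = exp(2*pi*i/3)):
  irrep \ class  {0} (size 1)  {1} (size 1)    {2} (size 1)  
  chi_0          1             1               1             
  chi_1          1             exp(2*I*pi/3)   exp(-2*I*pi/3)
  chi_2          1             exp(-2*I*pi/3)  exp(2*I*pi/3) 

Spot check: chi_0(1) = zeta_3^(0*1) = zeta_3^0 = 1.

Argument: Z/3Z is abelian, so all 3 irreducible complex representations are 1-dimensional. They are given by chi_k(m) = zeta_3^(k*m) for k = 0,...,2. Row orthogonality: sum_m chi_k(m) conj(chi_l(m)) = 3 * [k = l].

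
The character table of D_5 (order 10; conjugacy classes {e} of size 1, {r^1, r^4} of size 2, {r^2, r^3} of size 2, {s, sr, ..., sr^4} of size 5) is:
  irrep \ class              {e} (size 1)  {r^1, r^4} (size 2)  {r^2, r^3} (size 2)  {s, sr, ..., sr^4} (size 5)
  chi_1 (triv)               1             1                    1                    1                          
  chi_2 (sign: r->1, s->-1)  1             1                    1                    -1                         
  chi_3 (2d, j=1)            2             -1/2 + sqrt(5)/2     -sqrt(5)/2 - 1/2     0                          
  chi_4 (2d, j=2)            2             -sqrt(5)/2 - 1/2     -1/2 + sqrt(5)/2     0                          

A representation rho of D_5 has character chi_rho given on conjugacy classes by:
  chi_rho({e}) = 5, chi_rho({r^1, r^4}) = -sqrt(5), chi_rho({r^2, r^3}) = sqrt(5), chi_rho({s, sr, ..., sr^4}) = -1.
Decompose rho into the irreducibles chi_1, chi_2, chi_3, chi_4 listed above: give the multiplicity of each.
Multiplicities: chi_1: 0, chi_2: 1, chi_3: 0, chi_4: 2.

Derivation: Use <chi_rho, chi> = (1/|G|) sum_C |C| * chi_rho(C) * conj(chi(C)) with |G| = 10 for each irreducible chi in the table:
  <chi_rho, chi_1> = (1/10)[1*(5)*conj(1) + 2*(-sqrt(5))*conj(1) + 2*(sqrt(5))*conj(1) + 5*(-1)*conj(1)]
      = (1/10)[(5) + (-2*sqrt(5)) + (2*sqrt(5)) + (-5)] = 0/10 = 0
  <chi_rho, chi_2> = (1/10)[1*(5)*conj(1) + 2*(-sqrt(5))*conj(1) + 2*(sqrt(5))*conj(1) + 5*(-1)*conj(-1)]
      = (1/10)[(5) + (-2*sqrt(5)) + (2*sqrt(5)) + (5)] = 10/10 = 1
  <chi_rho, chi_3> = (1/10)[1*(5)*conj(2) + 2*(-sqrt(5))*conj(-1/2 + sqrt(5)/2) + 2*(sqrt(5))*conj(-sqrt(5)/2 - 1/2) + 5*(-1)*conj(0)]
      = (1/10)[(10) + (-5 + sqrt(5)) + (-5 - sqrt(5)) + (0)] = 0/10 = 0
  <chi_rho, chi_4> = (1/10)[1*(5)*conj(2) + 2*(-sqrt(5))*conj(-sqrt(5)/2 - 1/2) + 2*(sqrt(5))*conj(-1/2 + sqrt(5)/2) + 5*(-1)*conj(0)]
      = (1/10)[(10) + (sqrt(5) + 5) + (5 - sqrt(5)) + (0)] = 20/10 = 2
Dimension check: dim(rho) = sum (mult * dim) = 0*1 + 1*1 + 0*2 + 2*2 = 5 = chi_rho(e) = 5.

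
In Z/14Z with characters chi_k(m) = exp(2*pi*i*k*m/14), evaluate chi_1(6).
chi_1(6) = zeta_14^6 = exp(6*I*pi/7)

Working: chi_1(6) = zeta_14^(1*6) = zeta_14^6. Since zeta_14^14 = 1, this equals zeta_14^6 = exp(2*pi*i*6/14) = exp(6*I*pi/7).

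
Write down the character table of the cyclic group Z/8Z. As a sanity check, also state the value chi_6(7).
Character table of Z/8Z (irreps indexed chi_0,...,chi_7 with chi_k(m) = zeta_8^(k*m), zeta_8 = exp(2*pi*i/8)):
  irrep \ class  {0} (size 1)  {1} (size 1)    {2} (size 1)  {3} (size 1)    {4} (size 1)  {5} (size 1)    {6} (size 1)  {7} (size 1)  
  chi_0          1             1               1             1               1             1               1             1             
  chi_1          1             exp(I*pi/4)     I             exp(3*I*pi/4)   -1            exp(-3*I*pi/4)  -I            exp(-I*pi/4)  
  chi_2          1             I               -1            -I              1             I               -1            -I            
  chi_3          1             exp(3*I*pi/4)   -I            exp(I*pi/4)     -1            exp(-I*pi/4)    I             exp(-3*I*pi/4)
  chi_4          1             -1              1             -1              1             -1              1             -1            
  chi_5          1             exp(-3*I*pi/4)  I             exp(-I*pi/4)    -1            exp(I*pi/4)     -I            exp(3*I*pi/4) 
  chi_6          1             -I              -1            I               1             -I              -1            I             
  chi_7          1             exp(-I*pi/4)    -I            exp(-3*I*pi/4)  -1            exp(3*I*pi/4)   I             exp(I*pi/4)   

Spot check: chi_6(7) = zeta_8^(6*7) = zeta_8^42 = I.

Z/8Z is abelian, so all 8 irreducible complex representations are 1-dimensional. They are given by chi_k(m) = zeta_8^(k*m) for k = 0,...,7. Row orthogonality: sum_m chi_k(m) conj(chi_l(m)) = 8 * [k = l].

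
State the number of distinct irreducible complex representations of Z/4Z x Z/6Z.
24

Justification: The number of irreducible complex representations of a finite group equals its number of conjugacy classes. Z/4Z x Z/6Z is abelian of order 24, so every element is its own conjugacy class: 24 classes, so Z/4Z x Z/6Z (order 24) has exactly 24 irreducible complex representations.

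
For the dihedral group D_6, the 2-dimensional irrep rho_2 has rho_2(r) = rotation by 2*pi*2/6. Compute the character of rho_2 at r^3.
chi_{rho_2}(r^3) = 2*cos(2*pi*2*3/6) = 2

Argument: rho_2(r^3) is rotation by angle 2*pi*2*3/6, whose trace is 2*cos(2*pi*2*3/6) = 2.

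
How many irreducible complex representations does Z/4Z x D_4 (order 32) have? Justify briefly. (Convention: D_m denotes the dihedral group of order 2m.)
20

Solution. The number of irreducible complex representations of a finite group equals its number of conjugacy classes. For a direct product, #classes(G x H) = #classes(G) * #classes(H). Z/4Z has 4 classes (abelian), D_4 has 5 classes, so 4 * 5 = 20, so Z/4Z x D_4 (order 32) has exactly 20 irreducible complex representations.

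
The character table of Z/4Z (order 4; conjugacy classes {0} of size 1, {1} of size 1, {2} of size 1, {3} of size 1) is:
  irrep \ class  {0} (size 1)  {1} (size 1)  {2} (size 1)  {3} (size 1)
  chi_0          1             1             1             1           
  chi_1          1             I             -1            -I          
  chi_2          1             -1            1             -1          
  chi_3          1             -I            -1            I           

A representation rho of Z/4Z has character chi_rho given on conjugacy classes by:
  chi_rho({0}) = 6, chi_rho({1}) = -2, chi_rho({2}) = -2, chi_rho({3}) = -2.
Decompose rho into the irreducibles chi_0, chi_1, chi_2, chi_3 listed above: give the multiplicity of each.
Multiplicities: chi_0: 0, chi_1: 2, chi_2: 2, chi_3: 2.

Derivation: Use <chi_rho, chi> = (1/|G|) sum_C |C| * chi_rho(C) * conj(chi(C)) with |G| = 4 for each irreducible chi in the table:
  <chi_rho, chi_0> = (1/4)[1*(6)*conj(1) + 1*(-2)*conj(1) + 1*(-2)*conj(1) + 1*(-2)*conj(1)]
      = (1/4)[(6) + (-2) + (-2) + (-2)] = 0/4 = 0
  <chi_rho, chi_1> = (1/4)[1*(6)*conj(1) + 1*(-2)*conj(I) + 1*(-2)*conj(-1) + 1*(-2)*conj(-I)]
      = (1/4)[(6) + (2*I) + (2) + (-2*I)] = 8/4 = 2
  <chi_rho, chi_2> = (1/4)[1*(6)*conj(1) + 1*(-2)*conj(-1) + 1*(-2)*conj(1) + 1*(-2)*conj(-1)]
      = (1/4)[(6) + (2) + (-2) + (2)] = 8/4 = 2
  <chi_rho, chi_3> = (1/4)[1*(6)*conj(1) + 1*(-2)*conj(-I) + 1*(-2)*conj(-1) + 1*(-2)*conj(I)]
      = (1/4)[(6) + (-2*I) + (2) + (2*I)] = 8/4 = 2
(Exp terms are combined using exp(i*s)*conj(exp(i*t)) = exp(i*(s-t)), and sums of them are collapsed using the identity that for every m > 1 the m distinct m-th roots of unity sum to 0, e.g. 1 + exp(2*I*pi/3) + exp(-2*I*pi/3) = 0.)
Dimension check: dim(rho) = sum (mult * dim) = 0*1 + 2*1 + 2*1 + 2*1 = 6 = chi_rho(e) = 6.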